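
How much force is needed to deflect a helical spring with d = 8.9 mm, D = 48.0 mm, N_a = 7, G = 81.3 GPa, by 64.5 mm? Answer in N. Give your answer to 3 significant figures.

k = Gd⁴/(8D³N_a) = (81.3×10³)(8.9⁴)/(8·48.0³·7) = 82.364 N/mm
F = k·δ = 82.364 × 64.5 = 5312.5 N

5310 N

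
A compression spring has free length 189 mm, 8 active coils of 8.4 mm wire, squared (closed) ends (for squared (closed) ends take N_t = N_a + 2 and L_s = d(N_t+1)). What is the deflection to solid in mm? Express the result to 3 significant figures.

96.6 mm

N_t = 10; L_s = 8.4·11 = 92.4 mm
δ_solid = L₀ − L_s = 189 − 92.4 = 96.6 mm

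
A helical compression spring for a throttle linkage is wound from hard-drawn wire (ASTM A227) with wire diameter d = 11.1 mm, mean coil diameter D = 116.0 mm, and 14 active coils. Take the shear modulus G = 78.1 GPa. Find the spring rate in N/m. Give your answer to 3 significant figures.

k = Gd⁴/(8D³N_a) = (78.1×10³ × 11.1⁴) / (8 × 116.0³ × 14)
  = 1.18561e+09 / 1.7482e+08 = 6.7819 N/mm = 6781.9 N/m

6780 N/m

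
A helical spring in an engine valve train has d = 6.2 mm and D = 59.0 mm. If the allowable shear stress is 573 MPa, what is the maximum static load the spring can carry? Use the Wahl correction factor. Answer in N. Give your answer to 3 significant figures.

789 N

C = D/d = 59.0/6.2 = 9.5161
K_W = (4C−1)/(4C−4) + 0.615/C = 37.065/34.065 + 0.0646 = 1.1527
τ_max = K·8FD/(πd³) → F_max = τ_allow·πd³/(8DK)
F_max = 573·π·6.2³/(8·59.0·1.1527) = 4.2902e+05/544.07 = 788.54 N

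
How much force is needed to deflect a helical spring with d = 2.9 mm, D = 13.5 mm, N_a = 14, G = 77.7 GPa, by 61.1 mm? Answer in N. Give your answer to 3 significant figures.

k = Gd⁴/(8D³N_a) = (77.7×10³)(2.9⁴)/(8·13.5³·14) = 19.943 N/mm
F = k·δ = 19.943 × 61.1 = 1218.5 N

1220 N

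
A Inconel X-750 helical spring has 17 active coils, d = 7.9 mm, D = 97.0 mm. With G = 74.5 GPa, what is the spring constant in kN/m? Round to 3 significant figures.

k = Gd⁴/(8D³N_a) = (74.5×10³ × 7.9⁴) / (8 × 97.0³ × 17)
  = 2.90178e+08 / 1.24124e+08 = 2.3378 N/mm

2.34 kN/m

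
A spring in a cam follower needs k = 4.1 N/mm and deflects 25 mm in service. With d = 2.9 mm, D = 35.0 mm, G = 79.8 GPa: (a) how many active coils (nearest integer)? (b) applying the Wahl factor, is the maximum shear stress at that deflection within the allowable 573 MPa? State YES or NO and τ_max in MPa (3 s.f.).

(a) 4 coils; (b) YES, τ_max = 420 MPa

N_a = Gd⁴/(8D³k) = (79.8×10³)(2.9⁴)/(8·35.0³·4.1) = 4.013 → N_a = 4
Actual rate k = Gd⁴/(8D³·4) = 4.1138 N/mm
Working load F = kδ = 4.1138·25 = 102.84 N
C = 35.0/2.9 = 12.0690; K_W = (4C−1)/(4C−4)+0.615/C = 1.1187
τ_max = K_W·8FD/(πd³) = 1.1187·375.83 = 420.45 MPa
τ_max ≤ 573 MPa → acceptable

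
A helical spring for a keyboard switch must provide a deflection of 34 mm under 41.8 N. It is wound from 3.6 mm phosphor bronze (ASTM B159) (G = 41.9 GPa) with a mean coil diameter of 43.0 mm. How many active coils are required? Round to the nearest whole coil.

9

Required rate k = F/δ = 41.8/34 = 1.2294 N/mm
N_a = Gd⁴/(8D³k) = (41.9×10³ × 3.6⁴)/(8 × 43.0³ × 1.2294)
    = 7.03759e+06 / 781975 = 9 → 9 coils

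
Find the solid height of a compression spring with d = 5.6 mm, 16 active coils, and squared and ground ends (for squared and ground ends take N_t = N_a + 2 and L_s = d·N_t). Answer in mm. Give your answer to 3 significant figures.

squared and ground ends: N_t = N_a + 2 = 16 + 2 = 18
L_s = d·N_t = 5.6 × 18 = 100.8 mm

101 mm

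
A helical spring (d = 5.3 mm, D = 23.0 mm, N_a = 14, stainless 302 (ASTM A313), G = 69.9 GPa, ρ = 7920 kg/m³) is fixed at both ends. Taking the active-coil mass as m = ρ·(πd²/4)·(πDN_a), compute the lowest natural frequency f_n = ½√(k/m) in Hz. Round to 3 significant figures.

239 Hz

k = Gd⁴/(8D³N_a) = (69.9×10³)(5.3⁴)/(8·23.0³·14) = 40.474 N/mm = 40474 N/m
Wire length L = πDN_a = π·23.0·14 = 1011.6 mm
m = ρ·(πd²/4)·L = 7920 × 22.062×10⁻⁶ m² × 1.0116 m = 0.17676 kg
f_n = ½√(k/m) = 0.5·√(40474/0.17676) = 0.5·√(2.2898e+05) = 239.26 Hz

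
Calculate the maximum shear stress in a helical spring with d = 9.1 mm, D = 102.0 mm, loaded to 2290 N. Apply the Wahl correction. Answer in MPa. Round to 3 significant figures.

Spring index C = D/d = 102.0/9.1 = 11.2088
K_W = (4C−1)/(4C−4) + 0.615/C = 43.835/40.835 + 0.0549 = 1.1283
τ₀ = 8FD/(πd³) = 8·2290·102.0/(π·9.1³) = 1.86864e+06/2367.4 = 789.32 MPa
τ_max = K·τ₀ = 1.1283 × 789.32 = 890.61 MPa

891 MPa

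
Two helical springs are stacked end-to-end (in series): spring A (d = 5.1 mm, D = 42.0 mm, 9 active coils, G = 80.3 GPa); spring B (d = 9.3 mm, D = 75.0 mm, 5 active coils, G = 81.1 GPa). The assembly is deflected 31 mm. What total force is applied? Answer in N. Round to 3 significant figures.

k_A = Gd⁴/(8D³N_a) = (80.3×10³)(5.1⁴)/(8·42.0³·9) = 10.184 N/mm
k_B = Gd⁴/(8D³N_a) = (81.1×10³)(9.3⁴)/(8·75.0³·5) = 35.951 N/mm
Series: 1/k_eq = 1/10.184 + 1/35.951 = 0.12601; k_eq = 7.9359 N/mm
F = k_eq·δ = 7.9359·31 = 246.01 N

246 N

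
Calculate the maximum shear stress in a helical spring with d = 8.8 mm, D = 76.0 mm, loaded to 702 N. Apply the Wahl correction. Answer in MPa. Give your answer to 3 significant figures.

233 MPa

Spring index C = D/d = 76.0/8.8 = 8.6364
K_W = (4C−1)/(4C−4) + 0.615/C = 33.545/30.545 + 0.0712 = 1.1694
τ₀ = 8FD/(πd³) = 8·702·76.0/(π·8.8³) = 426816/2140.9 = 199.36 MPa
τ_max = K·τ₀ = 1.1694 × 199.36 = 233.14 MPa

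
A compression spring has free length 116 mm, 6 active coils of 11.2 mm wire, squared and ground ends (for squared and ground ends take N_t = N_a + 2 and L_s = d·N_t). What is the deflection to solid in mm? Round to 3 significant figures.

26.4 mm

N_t = 8; L_s = 11.2·8 = 89.6 mm
δ_solid = L₀ − L_s = 116 − 89.6 = 26.4 mm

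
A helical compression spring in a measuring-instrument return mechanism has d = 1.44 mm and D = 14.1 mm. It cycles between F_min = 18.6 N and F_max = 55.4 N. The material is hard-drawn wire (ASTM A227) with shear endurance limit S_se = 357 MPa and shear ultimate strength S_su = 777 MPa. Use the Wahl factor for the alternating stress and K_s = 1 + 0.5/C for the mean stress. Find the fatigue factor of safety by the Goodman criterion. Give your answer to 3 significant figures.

C = D/d = 14.1/1.44 = 9.7917; K_W = (4C−1)/(4C−4)+0.615/C = 1.1481; K_s = 1+0.5/C = 1.0511
F_a = (F_max−F_min)/2 = 18.4 N; F_m = (F_max+F_min)/2 = 37 N
τ_a = K_W·8F_aD/(πd³) = 1.1481 × 221.25 = 254.02 MPa
τ_m = K_s·8F_mD/(πd³) = 1.0511 × 444.91 = 467.63 MPa
Goodman: 1/n_f = τ_a/S_se + τ_m/S_su = 254.02/357 + 467.63/777 = 0.71155 + 0.60184 = 1.3134
n_f = 1/1.3134 = 0.7614

0.761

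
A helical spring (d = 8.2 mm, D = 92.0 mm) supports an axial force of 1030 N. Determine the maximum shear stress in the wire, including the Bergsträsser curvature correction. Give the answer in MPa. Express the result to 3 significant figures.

Spring index C = D/d = 92.0/8.2 = 11.2195
K_B = (4C+2)/(4C−3) = 46.878/41.878 = 1.1194
τ₀ = 8FD/(πd³) = 8·1030·92.0/(π·8.2³) = 758080/1732.2 = 437.65 MPa
τ_max = K·τ₀ = 1.1194 × 437.65 = 489.9 MPa

490 MPa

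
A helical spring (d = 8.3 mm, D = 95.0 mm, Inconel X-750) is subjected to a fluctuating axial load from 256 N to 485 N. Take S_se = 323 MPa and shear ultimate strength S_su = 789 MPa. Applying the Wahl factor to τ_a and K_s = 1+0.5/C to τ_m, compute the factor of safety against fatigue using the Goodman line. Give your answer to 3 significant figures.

C = D/d = 95.0/8.3 = 11.4458; K_W = (4C−1)/(4C−4)+0.615/C = 1.1255; K_s = 1+0.5/C = 1.0437
F_a = (F_max−F_min)/2 = 114.5 N; F_m = (F_max+F_min)/2 = 370.5 N
τ_a = K_W·8F_aD/(πd³) = 1.1255 × 48.443 = 54.525 MPa
τ_m = K_s·8F_mD/(πd³) = 1.0437 × 156.75 = 163.6 MPa
Goodman: 1/n_f = τ_a/S_se + τ_m/S_su = 54.525/323 + 163.6/789 = 0.16881 + 0.20735 = 0.37616
n_f = 1/0.37616 = 2.658

2.66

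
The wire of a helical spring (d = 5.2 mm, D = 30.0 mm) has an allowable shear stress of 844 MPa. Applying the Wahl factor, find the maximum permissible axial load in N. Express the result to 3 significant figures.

1230 N

C = D/d = 30.0/5.2 = 5.7692
K_W = (4C−1)/(4C−4) + 0.615/C = 22.077/19.077 + 0.1066 = 1.2639
τ_max = K·8FD/(πd³) → F_max = τ_allow·πd³/(8DK)
F_max = 844·π·5.2³/(8·30.0·1.2639) = 3.7282e+05/303.33 = 1229.1 N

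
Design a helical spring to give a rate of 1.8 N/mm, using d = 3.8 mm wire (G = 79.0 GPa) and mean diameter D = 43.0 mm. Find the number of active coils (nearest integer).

14

N_a = Gd⁴/(8D³k) = (79.0×10³ × 3.8⁴)/(8 × 43.0³ × 1.8)
    = 1.64726e+07 / 1.1449e+06 = 14.39 → 14 coils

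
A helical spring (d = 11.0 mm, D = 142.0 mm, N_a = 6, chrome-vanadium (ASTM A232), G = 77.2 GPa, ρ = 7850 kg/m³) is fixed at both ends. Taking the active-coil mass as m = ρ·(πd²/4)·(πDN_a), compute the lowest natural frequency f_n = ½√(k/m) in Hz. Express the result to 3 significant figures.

k = Gd⁴/(8D³N_a) = (77.2×10³)(11.0⁴)/(8·142.0³·6) = 8.224 N/mm = 8224 N/m
Wire length L = πDN_a = π·142.0·6 = 2676.6 mm
m = ρ·(πd²/4)·L = 7850 × 95.033×10⁻⁶ m² × 2.6766 m = 1.9968 kg
f_n = ½√(k/m) = 0.5·√(8224/1.9968) = 0.5·√(4118.6) = 32.088 Hz

32.1 Hz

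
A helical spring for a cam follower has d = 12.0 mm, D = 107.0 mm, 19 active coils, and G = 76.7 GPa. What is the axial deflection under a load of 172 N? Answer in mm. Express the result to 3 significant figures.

k = Gd⁴/(8D³N_a) = (76.7×10³)(12.0⁴)/(8·107.0³·19) = 8.5413 N/mm
δ = F/k = 172 / 8.5413 = 20.137 mm

20.1 mm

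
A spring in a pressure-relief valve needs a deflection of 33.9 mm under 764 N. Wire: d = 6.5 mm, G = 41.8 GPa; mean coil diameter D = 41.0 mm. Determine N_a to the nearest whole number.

6

Required rate k = F/δ = 764/33.9 = 22.537 N/mm
N_a = Gd⁴/(8D³k) = (41.8×10³ × 6.5⁴)/(8 × 41.0³ × 22.537)
    = 7.46156e+07 / 1.24261e+07 = 6.005 → 6 coils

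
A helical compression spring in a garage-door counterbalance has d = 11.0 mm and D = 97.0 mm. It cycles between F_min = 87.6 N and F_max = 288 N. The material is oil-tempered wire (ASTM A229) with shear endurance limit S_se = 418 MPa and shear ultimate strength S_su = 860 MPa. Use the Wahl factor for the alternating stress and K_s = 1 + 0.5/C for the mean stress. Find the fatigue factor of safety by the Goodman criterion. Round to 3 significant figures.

10.6

C = D/d = 97.0/11.0 = 8.8182; K_W = (4C−1)/(4C−4)+0.615/C = 1.1657; K_s = 1+0.5/C = 1.0567
F_a = (F_max−F_min)/2 = 100.2 N; F_m = (F_max+F_min)/2 = 187.8 N
τ_a = K_W·8F_aD/(πd³) = 1.1657 × 18.595 = 21.676 MPa
τ_m = K_s·8F_mD/(πd³) = 1.0567 × 34.852 = 36.828 MPa
Goodman: 1/n_f = τ_a/S_se + τ_m/S_su = 21.676/418 + 36.828/860 = 0.05186 + 0.04282 = 0.09468
n_f = 1/0.09468 = 10.56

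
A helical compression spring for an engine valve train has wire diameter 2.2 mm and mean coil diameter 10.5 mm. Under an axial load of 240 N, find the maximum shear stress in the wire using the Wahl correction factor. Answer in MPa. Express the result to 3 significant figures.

800 MPa

Spring index C = D/d = 10.5/2.2 = 4.7727
K_W = (4C−1)/(4C−4) + 0.615/C = 18.091/15.091 + 0.1289 = 1.3277
τ₀ = 8FD/(πd³) = 8·240·10.5/(π·2.2³) = 20160/33.452 = 602.66 MPa
τ_max = K·τ₀ = 1.3277 × 602.66 = 800.12 MPa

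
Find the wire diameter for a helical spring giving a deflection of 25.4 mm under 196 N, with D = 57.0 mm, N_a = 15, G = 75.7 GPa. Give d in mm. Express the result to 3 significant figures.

6.90 mm

Required rate k = F/δ = 196/25.4 = 7.7165 N/mm
d = (8D³N_a·k / G)^(1/4) = (8·57.0³·15·7.7165 / (75.7×10³))^0.25
  = (2265.3)^0.25 = 6.8990 mm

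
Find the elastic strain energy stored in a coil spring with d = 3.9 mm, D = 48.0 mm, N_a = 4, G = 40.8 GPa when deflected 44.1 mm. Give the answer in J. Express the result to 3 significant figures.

k = Gd⁴/(8D³N_a) = (40.8×10³)(3.9⁴)/(8·48.0³·4) = 2.6671 N/mm
U = ½kδ² = 0.5 × 2.6671 × 44.1² = 2593.5 N·mm = 2.5935 J

2.59 J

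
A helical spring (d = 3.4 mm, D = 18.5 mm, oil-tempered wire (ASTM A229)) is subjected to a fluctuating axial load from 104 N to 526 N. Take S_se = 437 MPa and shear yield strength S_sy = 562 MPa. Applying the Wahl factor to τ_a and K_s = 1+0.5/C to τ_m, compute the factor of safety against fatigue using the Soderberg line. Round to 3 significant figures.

0.678

C = D/d = 18.5/3.4 = 5.4412; K_W = (4C−1)/(4C−4)+0.615/C = 1.2819; K_s = 1+0.5/C = 1.0919
F_a = (F_max−F_min)/2 = 211 N; F_m = (F_max+F_min)/2 = 315 N
τ_a = K_W·8F_aD/(πd³) = 1.2819 × 252.91 = 324.2 MPa
τ_m = K_s·8F_mD/(πd³) = 1.0919 × 377.56 = 412.25 MPa
Soderberg: 1/n_f = τ_a/S_se + τ_m/S_sy = 324.2/437 + 412.25/562 = 0.74187 + 0.73355 = 1.4754
n_f = 1/1.4754 = 0.6778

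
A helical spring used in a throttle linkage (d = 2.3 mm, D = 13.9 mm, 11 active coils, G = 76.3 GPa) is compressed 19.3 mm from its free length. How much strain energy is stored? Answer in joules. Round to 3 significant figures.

k = Gd⁴/(8D³N_a) = (76.3×10³)(2.3⁴)/(8·13.9³·11) = 9.0346 N/mm
U = ½kδ² = 0.5 × 9.0346 × 19.3² = 1682.6 N·mm = 1.6826 J

1.68 J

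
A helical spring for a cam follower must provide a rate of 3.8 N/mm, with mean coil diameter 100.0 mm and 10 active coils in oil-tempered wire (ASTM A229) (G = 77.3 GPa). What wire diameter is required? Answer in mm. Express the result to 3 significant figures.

7.92 mm

d = (8D³N_a·k / G)^(1/4) = (8·100.0³·10·3.8 / (77.3×10³))^0.25
  = (3932.7)^0.25 = 7.9191 mm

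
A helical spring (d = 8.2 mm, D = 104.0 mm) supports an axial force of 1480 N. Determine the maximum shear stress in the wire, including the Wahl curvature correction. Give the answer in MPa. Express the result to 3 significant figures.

Spring index C = D/d = 104.0/8.2 = 12.6829
K_W = (4C−1)/(4C−4) + 0.615/C = 49.732/46.732 + 0.0485 = 1.1127
τ₀ = 8FD/(πd³) = 8·1480·104.0/(π·8.2³) = 1.23136e+06/1732.2 = 710.88 MPa
τ_max = K·τ₀ = 1.1127 × 710.88 = 790.98 MPa

791 MPa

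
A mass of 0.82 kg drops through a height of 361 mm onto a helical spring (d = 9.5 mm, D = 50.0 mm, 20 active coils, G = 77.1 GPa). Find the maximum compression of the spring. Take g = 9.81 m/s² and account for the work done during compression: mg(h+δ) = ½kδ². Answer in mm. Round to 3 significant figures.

13.9 mm

k = Gd⁴/(8D³N_a) = (77.1×10³)(9.5⁴)/(8·50.0³·20) = 31.399 N/mm
W = mg = 0.82 × 9.81 = 8.0442 N
½kδ² − Wδ − Wh = 0 → δ = (W + √(W² + 2kWh))/k
δ = (8.0442 + √(64.709 + 182364))/31.399 = (8.0442 + 427.12)/31.399 = 13.859 mm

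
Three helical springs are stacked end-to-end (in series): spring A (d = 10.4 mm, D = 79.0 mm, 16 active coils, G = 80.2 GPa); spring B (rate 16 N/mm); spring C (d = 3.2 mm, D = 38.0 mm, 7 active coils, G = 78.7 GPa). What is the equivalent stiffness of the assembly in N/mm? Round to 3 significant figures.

k_A = Gd⁴/(8D³N_a) = (80.2×10³)(10.4⁴)/(8·79.0³·16) = 14.867 N/mm
k_C = Gd⁴/(8D³N_a) = (78.7×10³)(3.2⁴)/(8·38.0³·7) = 2.6856 N/mm
Series: 1/k_eq = 1/14.867 + 1/16 + 1/2.6856 = 0.50213; k_eq = 1.9915 N/mm

1.99 N/mm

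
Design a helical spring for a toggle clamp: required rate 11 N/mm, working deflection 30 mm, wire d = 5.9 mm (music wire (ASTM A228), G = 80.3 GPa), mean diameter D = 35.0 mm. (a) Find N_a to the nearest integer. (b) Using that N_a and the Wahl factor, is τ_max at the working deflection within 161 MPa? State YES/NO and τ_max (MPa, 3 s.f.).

N_a = Gd⁴/(8D³k) = (80.3×10³)(5.9⁴)/(8·35.0³·11) = 25.79 → N_a = 26
Actual rate k = Gd⁴/(8D³·26) = 10.911 N/mm
Working load F = kδ = 10.911·30 = 327.32 N
C = 35.0/5.9 = 5.9322; K_W = (4C−1)/(4C−4)+0.615/C = 1.2557
τ_max = K_W·8FD/(πd³) = 1.2557·142.05 = 178.37 MPa
τ_max > 161 MPa → exceeds allowable

(a) 26 coils; (b) NO, τ_max = 178 MPa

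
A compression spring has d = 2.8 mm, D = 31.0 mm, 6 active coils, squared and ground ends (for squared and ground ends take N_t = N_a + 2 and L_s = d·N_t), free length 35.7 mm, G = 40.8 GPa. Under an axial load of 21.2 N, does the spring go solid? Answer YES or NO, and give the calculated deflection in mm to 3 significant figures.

k = Gd⁴/(8D³N_a) = (40.8×10³)(2.8⁴)/(8·31.0³·6) = 1.7537 N/mm
N_t = 8; L_s = 2.8·8 = 22.4 mm; δ_solid = L₀ − L_s = 35.7 − 22.4 = 13.3 mm
δ = F/k = 21.2/1.7537 = 12.088 mm
δ < δ_solid → spring does not go solid

NO, δ = 12.1 mm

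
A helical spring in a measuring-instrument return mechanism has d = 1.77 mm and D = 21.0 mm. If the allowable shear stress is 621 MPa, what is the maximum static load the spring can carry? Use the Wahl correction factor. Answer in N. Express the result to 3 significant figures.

57.5 N

C = D/d = 21.0/1.77 = 11.8644
K_W = (4C−1)/(4C−4) + 0.615/C = 46.458/43.458 + 0.0518 = 1.1209
τ_max = K·8FD/(πd³) → F_max = τ_allow·πd³/(8DK)
F_max = 621·π·1.77³/(8·21.0·1.1209) = 10818/188.31 = 57.451 N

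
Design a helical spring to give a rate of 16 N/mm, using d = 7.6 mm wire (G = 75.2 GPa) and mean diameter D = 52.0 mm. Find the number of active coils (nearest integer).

N_a = Gd⁴/(8D³k) = (75.2×10³ × 7.6⁴)/(8 × 52.0³ × 16)
    = 2.50884e+08 / 1.79978e+07 = 13.94 → 14 coils

14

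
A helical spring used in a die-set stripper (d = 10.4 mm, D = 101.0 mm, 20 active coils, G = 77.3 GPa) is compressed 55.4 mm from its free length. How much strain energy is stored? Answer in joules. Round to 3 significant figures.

8.42 J

k = Gd⁴/(8D³N_a) = (77.3×10³)(10.4⁴)/(8·101.0³·20) = 5.4857 N/mm
U = ½kδ² = 0.5 × 5.4857 × 55.4² = 8418.2 N·mm = 8.4182 J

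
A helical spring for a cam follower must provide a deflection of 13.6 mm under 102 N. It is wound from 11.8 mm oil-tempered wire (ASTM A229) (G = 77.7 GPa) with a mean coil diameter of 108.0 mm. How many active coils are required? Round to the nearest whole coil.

Required rate k = F/δ = 102/13.6 = 7.5 N/mm
N_a = Gd⁴/(8D³k) = (77.7×10³ × 11.8⁴)/(8 × 108.0³ × 7.5)
    = 1.50643e+09 / 7.55827e+07 = 19.93 → 20 coils

20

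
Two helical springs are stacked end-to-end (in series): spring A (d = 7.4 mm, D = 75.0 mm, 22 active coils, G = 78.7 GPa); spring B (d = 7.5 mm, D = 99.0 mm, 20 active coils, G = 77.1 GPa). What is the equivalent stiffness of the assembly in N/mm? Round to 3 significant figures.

1.05 N/mm

k_A = Gd⁴/(8D³N_a) = (78.7×10³)(7.4⁴)/(8·75.0³·22) = 3.1784 N/mm
k_B = Gd⁴/(8D³N_a) = (77.1×10³)(7.5⁴)/(8·99.0³·20) = 1.5714 N/mm
Series: 1/k_eq = 1/3.1784 + 1/1.5714 = 0.95102; k_eq = 1.0515 N/mm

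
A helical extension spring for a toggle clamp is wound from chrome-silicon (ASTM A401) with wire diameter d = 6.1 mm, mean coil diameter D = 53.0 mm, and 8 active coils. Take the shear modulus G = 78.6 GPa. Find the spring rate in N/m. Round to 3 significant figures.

k = Gd⁴/(8D³N_a) = (78.6×10³ × 6.1⁴) / (8 × 53.0³ × 8)
  = 1.08828e+08 / 9.52813e+06 = 11.422 N/mm = 11422 N/m

11400 N/m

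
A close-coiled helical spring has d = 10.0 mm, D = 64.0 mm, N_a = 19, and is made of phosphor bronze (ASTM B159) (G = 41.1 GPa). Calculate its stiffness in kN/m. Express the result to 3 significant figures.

10.3 kN/m

k = Gd⁴/(8D³N_a) = (41.1×10³ × 10.0⁴) / (8 × 64.0³ × 19)
  = 4.11e+08 / 3.98459e+07 = 10.315 N/mm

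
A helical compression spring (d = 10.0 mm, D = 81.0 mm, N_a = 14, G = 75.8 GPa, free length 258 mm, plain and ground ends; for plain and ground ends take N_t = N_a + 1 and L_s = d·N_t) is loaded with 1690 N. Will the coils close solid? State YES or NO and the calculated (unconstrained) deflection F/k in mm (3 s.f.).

k = Gd⁴/(8D³N_a) = (75.8×10³)(10.0⁴)/(8·81.0³·14) = 12.735 N/mm
N_t = 15; L_s = 10.0·15 = 150 mm; δ_solid = L₀ − L_s = 258 − 150 = 108 mm
δ = F/k = 1690/12.735 = 132.71 mm
δ ≥ δ_solid → spring goes solid

YES, δ = 133 mm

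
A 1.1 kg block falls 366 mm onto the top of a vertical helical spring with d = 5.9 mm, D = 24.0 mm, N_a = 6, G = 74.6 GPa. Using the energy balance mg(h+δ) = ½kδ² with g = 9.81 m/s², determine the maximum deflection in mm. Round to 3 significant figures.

k = Gd⁴/(8D³N_a) = (74.6×10³)(5.9⁴)/(8·24.0³·6) = 136.23 N/mm
W = mg = 1.1 × 9.81 = 10.791 N
½kδ² − Wδ − Wh = 0 → δ = (W + √(W² + 2kWh))/k
δ = (10.791 + √(116.45 + 1.07608e+06))/136.23 = (10.791 + 1037.4)/136.23 = 7.6943 mm

7.69 mm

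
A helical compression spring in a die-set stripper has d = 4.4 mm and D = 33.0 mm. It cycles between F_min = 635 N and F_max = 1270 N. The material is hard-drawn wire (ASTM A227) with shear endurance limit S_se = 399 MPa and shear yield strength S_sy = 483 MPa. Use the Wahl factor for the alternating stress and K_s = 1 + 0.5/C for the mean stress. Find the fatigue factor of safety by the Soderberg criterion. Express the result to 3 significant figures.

0.332

C = D/d = 33.0/4.4 = 7.5000; K_W = (4C−1)/(4C−4)+0.615/C = 1.1974; K_s = 1+0.5/C = 1.0667
F_a = (F_max−F_min)/2 = 317.5 N; F_m = (F_max+F_min)/2 = 952.5 N
τ_a = K_W·8F_aD/(πd³) = 1.1974 × 313.21 = 375.04 MPa
τ_m = K_s·8F_mD/(πd³) = 1.0667 × 939.64 = 1002.3 MPa
Soderberg: 1/n_f = τ_a/S_se + τ_m/S_sy = 375.04/399 + 1002.3/483 = 0.93994 + 2.07512 = 3.0151
n_f = 1/3.0151 = 0.3317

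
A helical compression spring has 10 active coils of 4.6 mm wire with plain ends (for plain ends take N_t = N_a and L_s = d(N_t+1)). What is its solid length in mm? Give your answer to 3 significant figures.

50.6 mm

plain ends: N_t = N_a = 10
L_s = d·(N_t+1) = 4.6 × 11 = 50.6 mm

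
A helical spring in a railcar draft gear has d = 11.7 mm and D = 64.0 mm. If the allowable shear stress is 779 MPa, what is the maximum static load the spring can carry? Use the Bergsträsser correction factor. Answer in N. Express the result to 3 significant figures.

6050 N

C = D/d = 64.0/11.7 = 5.4701
K_B = (4C+2)/(4C−3) = 23.880/18.880 = 1.2648
τ_max = K·8FD/(πd³) → F_max = τ_allow·πd³/(8DK)
F_max = 779·π·11.7³/(8·64.0·1.2648) = 3.9196e+06/647.59 = 6052.6 N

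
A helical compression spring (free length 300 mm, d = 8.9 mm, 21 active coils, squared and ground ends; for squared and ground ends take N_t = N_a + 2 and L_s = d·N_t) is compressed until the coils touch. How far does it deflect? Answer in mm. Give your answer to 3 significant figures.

N_t = 23; L_s = 8.9·23 = 204.7 mm
δ_solid = L₀ − L_s = 300 − 204.7 = 95.3 mm

95.3 mm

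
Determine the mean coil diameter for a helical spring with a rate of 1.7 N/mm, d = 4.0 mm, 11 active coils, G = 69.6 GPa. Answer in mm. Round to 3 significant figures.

49.2 mm

D = (Gd⁴/(8N_a·k))^(1/3) = (69.6×10³·4.0⁴/(8·11·1.7))^(1/3)
  = (119102)^(1/3) = 49.2008 mm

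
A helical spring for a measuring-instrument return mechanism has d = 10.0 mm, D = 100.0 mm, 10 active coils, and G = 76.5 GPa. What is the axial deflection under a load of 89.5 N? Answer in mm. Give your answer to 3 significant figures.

k = Gd⁴/(8D³N_a) = (76.5×10³)(10.0⁴)/(8·100.0³·10) = 9.5625 N/mm
δ = F/k = 89.5 / 9.5625 = 9.3595 mm

9.36 mm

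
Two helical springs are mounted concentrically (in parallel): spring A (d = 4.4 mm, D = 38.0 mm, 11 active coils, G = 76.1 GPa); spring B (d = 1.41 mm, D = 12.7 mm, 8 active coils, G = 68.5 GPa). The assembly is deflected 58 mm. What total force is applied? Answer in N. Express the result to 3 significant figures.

k_A = Gd⁴/(8D³N_a) = (76.1×10³)(4.4⁴)/(8·38.0³·11) = 5.9069 N/mm
k_B = Gd⁴/(8D³N_a) = (68.5×10³)(1.41⁴)/(8·12.7³·8) = 2.0653 N/mm
Parallel: k_eq = 5.9069 + 2.0653 = 7.9722 N/mm
F = k_eq·δ = 7.9722·58 = 462.39 N

462 N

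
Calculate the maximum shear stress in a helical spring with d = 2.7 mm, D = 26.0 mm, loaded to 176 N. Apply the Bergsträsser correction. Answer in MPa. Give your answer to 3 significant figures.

675 MPa

Spring index C = D/d = 26.0/2.7 = 9.6296
K_B = (4C+2)/(4C−3) = 40.519/35.519 = 1.1408
τ₀ = 8FD/(πd³) = 8·176·26.0/(π·2.7³) = 36608/61.836 = 592.02 MPa
τ_max = K·τ₀ = 1.1408 × 592.02 = 675.36 MPa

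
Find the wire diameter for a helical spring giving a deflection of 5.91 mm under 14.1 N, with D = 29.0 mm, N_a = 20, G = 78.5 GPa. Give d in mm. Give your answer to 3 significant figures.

Required rate k = F/δ = 14.1/5.91 = 2.3858 N/mm
d = (8D³N_a·k / G)^(1/4) = (8·29.0³·20·2.3858 / (78.5×10³))^0.25
  = (118.6)^0.25 = 3.3000 mm

3.30 mm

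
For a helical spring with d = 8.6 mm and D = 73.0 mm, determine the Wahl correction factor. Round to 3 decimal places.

C = D/d = 73.0/8.6 = 8.4884
K_W = (4C−1)/(4C−4) + 0.615/C = 32.953/29.953 + 0.0725 = 1.1726

1.173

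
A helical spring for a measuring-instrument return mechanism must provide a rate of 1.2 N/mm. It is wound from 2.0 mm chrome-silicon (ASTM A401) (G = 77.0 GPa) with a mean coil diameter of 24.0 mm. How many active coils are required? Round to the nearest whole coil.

N_a = Gd⁴/(8D³k) = (77.0×10³ × 2.0⁴)/(8 × 24.0³ × 1.2)
    = 1.232e+06 / 132710 = 9.283 → 9 coils

9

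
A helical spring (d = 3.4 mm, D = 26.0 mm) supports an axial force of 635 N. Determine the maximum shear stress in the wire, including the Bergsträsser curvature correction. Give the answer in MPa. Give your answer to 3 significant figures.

1260 MPa

Spring index C = D/d = 26.0/3.4 = 7.6471
K_B = (4C+2)/(4C−3) = 32.588/27.588 = 1.1812
τ₀ = 8FD/(πd³) = 8·635·26.0/(π·3.4³) = 132080/123.48 = 1069.7 MPa
τ_max = K·τ₀ = 1.1812 × 1069.7 = 1263.5 MPa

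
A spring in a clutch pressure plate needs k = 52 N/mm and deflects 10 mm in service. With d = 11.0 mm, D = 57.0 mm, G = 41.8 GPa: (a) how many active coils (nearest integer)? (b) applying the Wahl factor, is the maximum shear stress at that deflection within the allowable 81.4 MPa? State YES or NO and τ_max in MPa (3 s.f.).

N_a = Gd⁴/(8D³k) = (41.8×10³)(11.0⁴)/(8·57.0³·52) = 7.944 → N_a = 8
Actual rate k = Gd⁴/(8D³·8) = 51.635 N/mm
Working load F = kδ = 51.635·10 = 516.35 N
C = 57.0/11.0 = 5.1818; K_W = (4C−1)/(4C−4)+0.615/C = 1.2980
τ_max = K_W·8FD/(πd³) = 1.2980·56.309 = 73.091 MPa
τ_max ≤ 81.4 MPa → acceptable

(a) 8 coils; (b) YES, τ_max = 73.1 MPa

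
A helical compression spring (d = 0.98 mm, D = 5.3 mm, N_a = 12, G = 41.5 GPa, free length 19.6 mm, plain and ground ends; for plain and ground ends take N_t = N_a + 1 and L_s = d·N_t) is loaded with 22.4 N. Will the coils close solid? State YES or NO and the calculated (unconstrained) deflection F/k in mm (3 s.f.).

k = Gd⁴/(8D³N_a) = (41.5×10³)(0.98⁴)/(8·5.3³·12) = 2.6783 N/mm
N_t = 13; L_s = 0.98·13 = 12.74 mm; δ_solid = L₀ − L_s = 19.6 − 12.74 = 6.86 mm
δ = F/k = 22.4/2.6783 = 8.3636 mm
δ ≥ δ_solid → spring goes solid

YES, δ = 8.36 mm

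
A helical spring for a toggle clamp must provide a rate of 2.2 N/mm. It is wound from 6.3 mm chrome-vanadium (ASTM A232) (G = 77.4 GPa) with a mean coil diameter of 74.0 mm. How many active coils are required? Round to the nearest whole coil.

17

N_a = Gd⁴/(8D³k) = (77.4×10³ × 6.3⁴)/(8 × 74.0³ × 2.2)
    = 1.21928e+08 / 7.13194e+06 = 17.1 → 17 coils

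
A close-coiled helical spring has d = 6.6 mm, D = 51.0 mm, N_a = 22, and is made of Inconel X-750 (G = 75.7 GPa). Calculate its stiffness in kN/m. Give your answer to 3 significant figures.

6.15 kN/m

k = Gd⁴/(8D³N_a) = (75.7×10³ × 6.6⁴) / (8 × 51.0³ × 22)
  = 1.43639e+08 / 2.33466e+07 = 6.1525 N/mm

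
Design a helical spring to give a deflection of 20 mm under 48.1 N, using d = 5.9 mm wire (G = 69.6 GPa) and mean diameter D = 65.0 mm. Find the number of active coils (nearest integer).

16

Required rate k = F/δ = 48.1/20 = 2.405 N/mm
N_a = Gd⁴/(8D³k) = (69.6×10³ × 5.9⁴)/(8 × 65.0³ × 2.405)
    = 8.43368e+07 / 5.28379e+06 = 15.96 → 16 coils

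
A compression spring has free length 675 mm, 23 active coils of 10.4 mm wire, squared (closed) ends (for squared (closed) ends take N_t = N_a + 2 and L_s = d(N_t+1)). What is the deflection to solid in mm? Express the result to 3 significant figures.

N_t = 25; L_s = 10.4·26 = 270.4 mm
δ_solid = L₀ − L_s = 675 − 270.4 = 404.6 mm

405 mm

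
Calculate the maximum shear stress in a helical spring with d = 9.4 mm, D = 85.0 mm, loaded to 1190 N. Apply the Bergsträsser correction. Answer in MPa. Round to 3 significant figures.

357 MPa

Spring index C = D/d = 85.0/9.4 = 9.0426
K_B = (4C+2)/(4C−3) = 38.170/33.170 = 1.1507
τ₀ = 8FD/(πd³) = 8·1190·85.0/(π·9.4³) = 809200/2609.4 = 310.11 MPa
τ_max = K·τ₀ = 1.1507 × 310.11 = 356.86 MPa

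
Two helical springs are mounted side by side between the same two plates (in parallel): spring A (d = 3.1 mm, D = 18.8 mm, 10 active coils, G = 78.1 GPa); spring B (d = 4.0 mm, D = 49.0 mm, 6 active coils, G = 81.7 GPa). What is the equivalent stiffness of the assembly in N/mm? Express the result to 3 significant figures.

k_A = Gd⁴/(8D³N_a) = (78.1×10³)(3.1⁴)/(8·18.8³·10) = 13.569 N/mm
k_B = Gd⁴/(8D³N_a) = (81.7×10³)(4.0⁴)/(8·49.0³·6) = 3.7037 N/mm
Parallel: k_eq = 13.569 + 3.7037 = 17.272 N/mm

17.3 N/mm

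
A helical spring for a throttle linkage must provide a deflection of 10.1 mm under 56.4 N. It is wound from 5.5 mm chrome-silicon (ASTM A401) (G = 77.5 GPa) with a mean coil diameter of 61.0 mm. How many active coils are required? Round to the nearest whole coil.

Required rate k = F/δ = 56.4/10.1 = 5.5842 N/mm
N_a = Gd⁴/(8D³k) = (77.5×10³ × 5.5⁴)/(8 × 61.0³ × 5.5842)
    = 7.09173e+07 / 1.014e+07 = 6.994 → 7 coils

7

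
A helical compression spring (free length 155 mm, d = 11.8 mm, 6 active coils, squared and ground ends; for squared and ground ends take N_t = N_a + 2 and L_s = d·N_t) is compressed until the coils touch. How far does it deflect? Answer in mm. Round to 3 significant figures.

60.6 mm

N_t = 8; L_s = 11.8·8 = 94.4 mm
δ_solid = L₀ − L_s = 155 − 94.4 = 60.6 mm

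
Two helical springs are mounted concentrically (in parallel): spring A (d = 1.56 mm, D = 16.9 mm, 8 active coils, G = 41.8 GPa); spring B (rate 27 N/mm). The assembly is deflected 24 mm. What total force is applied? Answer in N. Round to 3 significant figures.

667 N

k_A = Gd⁴/(8D³N_a) = (41.8×10³)(1.56⁴)/(8·16.9³·8) = 0.80137 N/mm
Parallel: k_eq = 0.80137 + 27 = 27.801 N/mm
F = k_eq·δ = 27.801·24 = 667.23 N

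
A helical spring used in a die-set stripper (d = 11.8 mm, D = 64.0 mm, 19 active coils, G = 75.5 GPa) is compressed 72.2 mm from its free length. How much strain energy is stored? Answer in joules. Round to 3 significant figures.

95.7 J

k = Gd⁴/(8D³N_a) = (75.5×10³)(11.8⁴)/(8·64.0³·19) = 36.736 N/mm
U = ½kδ² = 0.5 × 36.736 × 72.2² = 95749 N·mm = 95.749 J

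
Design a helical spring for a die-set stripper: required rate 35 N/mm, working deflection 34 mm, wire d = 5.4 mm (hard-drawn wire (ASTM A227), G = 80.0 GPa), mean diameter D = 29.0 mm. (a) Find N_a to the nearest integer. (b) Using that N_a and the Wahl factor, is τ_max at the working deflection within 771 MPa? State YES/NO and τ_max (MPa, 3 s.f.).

N_a = Gd⁴/(8D³k) = (80.0×10³)(5.4⁴)/(8·29.0³·35) = 9.961 → N_a = 10
Actual rate k = Gd⁴/(8D³·10) = 34.864 N/mm
Working load F = kδ = 34.864·34 = 1185.4 N
C = 29.0/5.4 = 5.3704; K_W = (4C−1)/(4C−4)+0.615/C = 1.2861
τ_max = K_W·8FD/(πd³) = 1.2861·555.93 = 714.99 MPa
τ_max ≤ 771 MPa → acceptable

(a) 10 coils; (b) YES, τ_max = 715 MPa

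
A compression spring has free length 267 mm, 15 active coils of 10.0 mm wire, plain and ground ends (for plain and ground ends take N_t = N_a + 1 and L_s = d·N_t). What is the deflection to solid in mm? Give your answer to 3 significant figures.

107 mm

N_t = 16; L_s = 10.0·16 = 160 mm
δ_solid = L₀ − L_s = 267 − 160 = 107 mm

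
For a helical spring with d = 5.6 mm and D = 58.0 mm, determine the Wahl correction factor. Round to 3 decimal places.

1.140

C = D/d = 58.0/5.6 = 10.3571
K_W = (4C−1)/(4C−4) + 0.615/C = 40.429/37.429 + 0.0594 = 1.1395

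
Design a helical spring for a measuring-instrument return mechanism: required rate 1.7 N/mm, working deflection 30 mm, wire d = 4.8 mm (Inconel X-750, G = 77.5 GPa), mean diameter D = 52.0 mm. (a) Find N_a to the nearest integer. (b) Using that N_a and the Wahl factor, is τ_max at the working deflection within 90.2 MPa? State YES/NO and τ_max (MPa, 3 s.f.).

N_a = Gd⁴/(8D³k) = (77.5×10³)(4.8⁴)/(8·52.0³·1.7) = 21.51 → N_a = 22
Actual rate k = Gd⁴/(8D³·22) = 1.6624 N/mm
Working load F = kδ = 1.6624·30 = 49.873 N
C = 52.0/4.8 = 10.8333; K_W = (4C−1)/(4C−4)+0.615/C = 1.1330
τ_max = K_W·8FD/(πd³) = 1.1330·59.715 = 67.66 MPa
τ_max ≤ 90.2 MPa → acceptable

(a) 22 coils; (b) YES, τ_max = 67.7 MPa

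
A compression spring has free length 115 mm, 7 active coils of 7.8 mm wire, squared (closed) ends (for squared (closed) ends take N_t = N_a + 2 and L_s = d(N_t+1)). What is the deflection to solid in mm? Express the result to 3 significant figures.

N_t = 9; L_s = 7.8·10 = 78 mm
δ_solid = L₀ − L_s = 115 − 78 = 37 mm

37.0 mm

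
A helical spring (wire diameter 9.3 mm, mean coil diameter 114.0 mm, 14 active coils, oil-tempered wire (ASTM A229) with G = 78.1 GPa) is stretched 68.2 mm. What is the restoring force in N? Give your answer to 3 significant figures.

240 N

k = Gd⁴/(8D³N_a) = (78.1×10³)(9.3⁴)/(8·114.0³·14) = 3.5209 N/mm
F = k·δ = 3.5209 × 68.2 = 240.12 N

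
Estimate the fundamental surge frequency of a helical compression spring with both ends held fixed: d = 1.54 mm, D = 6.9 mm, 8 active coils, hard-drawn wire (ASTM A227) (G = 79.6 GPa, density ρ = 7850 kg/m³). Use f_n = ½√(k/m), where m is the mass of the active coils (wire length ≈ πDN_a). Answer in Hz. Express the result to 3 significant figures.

1450 Hz

k = Gd⁴/(8D³N_a) = (79.6×10³)(1.54⁴)/(8·6.9³·8) = 21.295 N/mm = 21295 N/m
Wire length L = πDN_a = π·6.9·8 = 173.42 mm
m = ρ·(πd²/4)·L = 7850 × 1.8627×10⁻⁶ m² × 0.17342 m = 0.0025357 kg
f_n = ½√(k/m) = 0.5·√(21295/0.0025357) = 0.5·√(8.3981e+06) = 1449 Hz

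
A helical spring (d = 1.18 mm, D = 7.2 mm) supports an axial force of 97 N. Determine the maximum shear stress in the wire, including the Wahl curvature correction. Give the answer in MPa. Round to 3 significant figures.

1350 MPa

Spring index C = D/d = 7.2/1.18 = 6.1017
K_W = (4C−1)/(4C−4) + 0.615/C = 23.407/20.407 + 0.1008 = 1.2478
τ₀ = 8FD/(πd³) = 8·97·7.2/(π·1.18³) = 5587.2/5.1617 = 1082.4 MPa
τ_max = K·τ₀ = 1.2478 × 1082.4 = 1350.7 MPa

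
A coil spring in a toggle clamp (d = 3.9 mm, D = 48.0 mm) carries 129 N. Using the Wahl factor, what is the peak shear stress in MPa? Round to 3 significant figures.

297 MPa

Spring index C = D/d = 48.0/3.9 = 12.3077
K_W = (4C−1)/(4C−4) + 0.615/C = 48.231/45.231 + 0.0500 = 1.1163
τ₀ = 8FD/(πd³) = 8·129·48.0/(π·3.9³) = 49536/186.36 = 265.81 MPa
τ_max = K·τ₀ = 1.1163 × 265.81 = 296.73 MPa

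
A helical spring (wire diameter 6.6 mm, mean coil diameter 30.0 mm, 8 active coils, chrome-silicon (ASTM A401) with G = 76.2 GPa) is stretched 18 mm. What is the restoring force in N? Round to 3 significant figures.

k = Gd⁴/(8D³N_a) = (76.2×10³)(6.6⁴)/(8·30.0³·8) = 83.673 N/mm
F = k·δ = 83.673 × 18 = 1506.1 N

1510 N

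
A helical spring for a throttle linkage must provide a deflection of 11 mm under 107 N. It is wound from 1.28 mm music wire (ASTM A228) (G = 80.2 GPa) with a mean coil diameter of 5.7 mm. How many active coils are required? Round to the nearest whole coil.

15

Required rate k = F/δ = 107/11 = 9.7273 N/mm
N_a = Gd⁴/(8D³k) = (80.2×10³ × 1.28⁴)/(8 × 5.7³ × 9.7273)
    = 215285 / 14411.4 = 14.94 → 15 coils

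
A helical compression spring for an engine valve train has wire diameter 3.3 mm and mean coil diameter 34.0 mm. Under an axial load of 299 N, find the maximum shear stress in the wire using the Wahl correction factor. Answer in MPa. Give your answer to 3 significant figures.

821 MPa

Spring index C = D/d = 34.0/3.3 = 10.3030
K_W = (4C−1)/(4C−4) + 0.615/C = 40.212/37.212 + 0.0597 = 1.1403
τ₀ = 8FD/(πd³) = 8·299·34.0/(π·3.3³) = 81328/112.9 = 720.36 MPa
τ_max = K·τ₀ = 1.1403 × 720.36 = 821.43 MPa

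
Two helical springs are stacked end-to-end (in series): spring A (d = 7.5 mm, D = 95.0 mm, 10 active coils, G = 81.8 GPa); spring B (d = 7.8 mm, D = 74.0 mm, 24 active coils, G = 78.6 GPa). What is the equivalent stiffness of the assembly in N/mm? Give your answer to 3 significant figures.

1.88 N/mm

k_A = Gd⁴/(8D³N_a) = (81.8×10³)(7.5⁴)/(8·95.0³·10) = 3.7734 N/mm
k_B = Gd⁴/(8D³N_a) = (78.6×10³)(7.8⁴)/(8·74.0³·24) = 3.7394 N/mm
Series: 1/k_eq = 1/3.7734 + 1/3.7394 = 0.53243; k_eq = 1.8782 N/mm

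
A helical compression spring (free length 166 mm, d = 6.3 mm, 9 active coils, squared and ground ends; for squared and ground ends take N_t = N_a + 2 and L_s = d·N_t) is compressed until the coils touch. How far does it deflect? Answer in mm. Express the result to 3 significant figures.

96.7 mm

N_t = 11; L_s = 6.3·11 = 69.3 mm
δ_solid = L₀ − L_s = 166 − 69.3 = 96.7 mm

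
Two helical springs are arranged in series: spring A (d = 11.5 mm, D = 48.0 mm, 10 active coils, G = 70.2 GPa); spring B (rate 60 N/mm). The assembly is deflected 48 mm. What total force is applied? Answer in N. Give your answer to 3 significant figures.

k_A = Gd⁴/(8D³N_a) = (70.2×10³)(11.5⁴)/(8·48.0³·10) = 138.78 N/mm
Series: 1/k_eq = 1/138.78 + 1/60 = 0.023873; k_eq = 41.889 N/mm
F = k_eq·δ = 41.889·48 = 2010.7 N

2010 N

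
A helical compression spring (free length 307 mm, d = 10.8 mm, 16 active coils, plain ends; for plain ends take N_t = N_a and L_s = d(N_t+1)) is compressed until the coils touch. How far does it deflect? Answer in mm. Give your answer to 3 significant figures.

N_t = 16; L_s = 10.8·17 = 183.6 mm
δ_solid = L₀ − L_s = 307 − 183.6 = 123.4 mm

123 mm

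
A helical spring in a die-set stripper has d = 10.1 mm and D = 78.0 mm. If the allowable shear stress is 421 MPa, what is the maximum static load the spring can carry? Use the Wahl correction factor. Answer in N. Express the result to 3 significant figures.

1830 N

C = D/d = 78.0/10.1 = 7.7228
K_W = (4C−1)/(4C−4) + 0.615/C = 29.891/26.891 + 0.0796 = 1.1912
τ_max = K·8FD/(πd³) → F_max = τ_allow·πd³/(8DK)
F_max = 421·π·10.1³/(8·78.0·1.1912) = 1.3627e+06/743.31 = 1833.3 N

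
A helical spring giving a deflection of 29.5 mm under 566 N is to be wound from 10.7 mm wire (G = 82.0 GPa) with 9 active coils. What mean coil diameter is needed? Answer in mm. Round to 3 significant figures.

92.0 mm

Required rate k = F/δ = 566/29.5 = 19.186 N/mm
D = (Gd⁴/(8N_a·k))^(1/3) = (82.0×10³·10.7⁴/(8·9·19.186))^(1/3)
  = (778076)^(1/3) = 91.9759 mm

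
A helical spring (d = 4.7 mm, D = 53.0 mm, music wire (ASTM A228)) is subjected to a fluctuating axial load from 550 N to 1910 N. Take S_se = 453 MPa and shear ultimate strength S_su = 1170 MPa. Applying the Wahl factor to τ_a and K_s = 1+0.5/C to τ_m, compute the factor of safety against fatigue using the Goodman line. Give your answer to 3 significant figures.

C = D/d = 53.0/4.7 = 11.2766; K_W = (4C−1)/(4C−4)+0.615/C = 1.1275; K_s = 1+0.5/C = 1.0443
F_a = (F_max−F_min)/2 = 680 N; F_m = (F_max+F_min)/2 = 1230 N
τ_a = K_W·8F_aD/(πd³) = 1.1275 × 883.96 = 996.68 MPa
τ_m = K_s·8F_mD/(πd³) = 1.0443 × 1598.9 = 1669.8 MPa
Goodman: 1/n_f = τ_a/S_se + τ_m/S_su = 996.68/453 + 1669.8/1170 = 2.20017 + 1.42720 = 3.6274
n_f = 1/3.6274 = 0.2757

0.276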